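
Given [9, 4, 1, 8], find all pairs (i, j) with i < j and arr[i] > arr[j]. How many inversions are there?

Finding inversions in [9, 4, 1, 8]:

(0, 1): arr[0]=9 > arr[1]=4
(0, 2): arr[0]=9 > arr[2]=1
(0, 3): arr[0]=9 > arr[3]=8
(1, 2): arr[1]=4 > arr[2]=1

Total inversions: 4

The array has 4 inversion(s): (0,1), (0,2), (0,3), (1,2). Each pair (i,j) satisfies i < j and arr[i] > arr[j].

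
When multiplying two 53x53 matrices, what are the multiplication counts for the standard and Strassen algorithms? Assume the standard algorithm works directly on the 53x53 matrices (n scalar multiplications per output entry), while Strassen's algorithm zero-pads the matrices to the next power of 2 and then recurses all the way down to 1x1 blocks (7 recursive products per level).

Matrix multiplication for 53x53 matrices:

Strassen's algorithm requires power-of-2 dimensions. Pad 53x53 to 64x64 (next power of 2).

Standard algorithm: 53^3 = 148877 multiplications
Strassen's algorithm: 7^(log2(64)) = 7^6 = 117649 multiplications
Savings: 148877 - 117649 = 31228 multiplications

Standard: 148877 multiplications (53^3). Strassen: 117649 multiplications (7^6, after padding to 64x64). Strassen reduces 8 recursive multiplications to 7 at each level.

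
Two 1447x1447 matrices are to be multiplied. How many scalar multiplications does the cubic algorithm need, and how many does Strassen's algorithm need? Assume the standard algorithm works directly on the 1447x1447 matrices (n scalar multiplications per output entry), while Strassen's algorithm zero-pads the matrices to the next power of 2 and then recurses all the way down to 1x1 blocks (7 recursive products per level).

Matrix multiplication for 1447x1447 matrices:

Strassen's algorithm requires power-of-2 dimensions. Pad 1447x1447 to 2048x2048 (next power of 2).

Standard algorithm: 1447^3 = 3029741623 multiplications
Strassen's algorithm: 7^(log2(2048)) = 7^11 = 1977326743 multiplications
Savings: 3029741623 - 1977326743 = 1052414880 multiplications

Standard: 3029741623 multiplications (1447^3). Strassen: 1977326743 multiplications (7^11, after padding to 2048x2048). Strassen reduces 8 recursive multiplications to 7 at each level.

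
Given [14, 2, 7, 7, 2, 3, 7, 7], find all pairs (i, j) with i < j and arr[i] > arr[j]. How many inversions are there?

Finding inversions in [14, 2, 7, 7, 2, 3, 7, 7]:

(0, 1): arr[0]=14 > arr[1]=2
(0, 2): arr[0]=14 > arr[2]=7
(0, 3): arr[0]=14 > arr[3]=7
(0, 4): arr[0]=14 > arr[4]=2
(0, 5): arr[0]=14 > arr[5]=3
(0, 6): arr[0]=14 > arr[6]=7
(0, 7): arr[0]=14 > arr[7]=7
(2, 4): arr[2]=7 > arr[4]=2
(2, 5): arr[2]=7 > arr[5]=3
(3, 4): arr[3]=7 > arr[4]=2
(3, 5): arr[3]=7 > arr[5]=3

Total inversions: 11

The array has 11 inversion(s): (0,1), (0,2), (0,3), (0,4), (0,5), (0,6), (0,7), (2,4), (2,5), (3,4), (3,5). Each pair (i,j) satisfies i < j and arr[i] > arr[j].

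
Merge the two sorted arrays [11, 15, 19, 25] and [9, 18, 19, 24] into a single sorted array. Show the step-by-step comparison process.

Merging process:

Compare 11 vs 9: take 9 from right. Merged: [9]
Compare 11 vs 18: take 11 from left. Merged: [9, 11]
Compare 15 vs 18: take 15 from left. Merged: [9, 11, 15]
Compare 19 vs 18: take 18 from right. Merged: [9, 11, 15, 18]
Compare 19 vs 19: take 19 from left. Merged: [9, 11, 15, 18, 19]
Compare 25 vs 19: take 19 from right. Merged: [9, 11, 15, 18, 19, 19]
Compare 25 vs 24: take 24 from right. Merged: [9, 11, 15, 18, 19, 19, 24]
Append remaining from left: [25]. Merged: [9, 11, 15, 18, 19, 19, 24, 25]

Final merged array: [9, 11, 15, 18, 19, 19, 24, 25]
Total comparisons: 7

The merged array is [9, 11, 15, 18, 19, 19, 24, 25], requiring 7 comparisons. The merge step runs in O(n) time where n is the total number of elements.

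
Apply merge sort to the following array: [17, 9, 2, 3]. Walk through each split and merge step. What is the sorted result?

Merge sort trace:

Split: [17, 9, 2, 3] -> [17, 9] and [2, 3]
  Split: [17, 9] -> [17] and [9]
  Merge: [17] + [9] -> [9, 17]
  Split: [2, 3] -> [2] and [3]
  Merge: [2] + [3] -> [2, 3]
Merge: [9, 17] + [2, 3] -> [2, 3, 9, 17]

Final sorted array: [2, 3, 9, 17]

The merge sort proceeds by recursively splitting the array and merging sorted halves.
After all merges, the sorted array is [2, 3, 9, 17].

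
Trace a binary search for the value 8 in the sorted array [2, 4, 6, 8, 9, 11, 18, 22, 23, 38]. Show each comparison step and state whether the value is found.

Binary search for 8 in [2, 4, 6, 8, 9, 11, 18, 22, 23, 38]:

lo=0, hi=9, mid=4, arr[mid]=9 -> 9 > 8, search left half
lo=0, hi=3, mid=1, arr[mid]=4 -> 4 < 8, search right half
lo=2, hi=3, mid=2, arr[mid]=6 -> 6 < 8, search right half
lo=3, hi=3, mid=3, arr[mid]=8 -> Found target at index 3!

Binary search finds 8 at index 3 after 4 comparisons. The search repeatedly halves the search space by comparing with the middle element.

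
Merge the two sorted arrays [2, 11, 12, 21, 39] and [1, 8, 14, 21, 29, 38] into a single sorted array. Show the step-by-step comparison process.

Merging process:

Compare 2 vs 1: take 1 from right. Merged: [1]
Compare 2 vs 8: take 2 from left. Merged: [1, 2]
Compare 11 vs 8: take 8 from right. Merged: [1, 2, 8]
Compare 11 vs 14: take 11 from left. Merged: [1, 2, 8, 11]
Compare 12 vs 14: take 12 from left. Merged: [1, 2, 8, 11, 12]
Compare 21 vs 14: take 14 from right. Merged: [1, 2, 8, 11, 12, 14]
Compare 21 vs 21: take 21 from left. Merged: [1, 2, 8, 11, 12, 14, 21]
Compare 39 vs 21: take 21 from right. Merged: [1, 2, 8, 11, 12, 14, 21, 21]
Compare 39 vs 29: take 29 from right. Merged: [1, 2, 8, 11, 12, 14, 21, 21, 29]
Compare 39 vs 38: take 38 from right. Merged: [1, 2, 8, 11, 12, 14, 21, 21, 29, 38]
Append remaining from left: [39]. Merged: [1, 2, 8, 11, 12, 14, 21, 21, 29, 38, 39]

Final merged array: [1, 2, 8, 11, 12, 14, 21, 21, 29, 38, 39]
Total comparisons: 10

The merged array is [1, 2, 8, 11, 12, 14, 21, 21, 29, 38, 39], requiring 10 comparisons. The merge step runs in O(n) time where n is the total number of elements.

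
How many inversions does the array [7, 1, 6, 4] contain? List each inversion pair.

Finding inversions in [7, 1, 6, 4]:

(0, 1): arr[0]=7 > arr[1]=1
(0, 2): arr[0]=7 > arr[2]=6
(0, 3): arr[0]=7 > arr[3]=4
(2, 3): arr[2]=6 > arr[3]=4

Total inversions: 4

The array has 4 inversion(s): (0,1), (0,2), (0,3), (2,3). Each pair (i,j) satisfies i < j and arr[i] > arr[j].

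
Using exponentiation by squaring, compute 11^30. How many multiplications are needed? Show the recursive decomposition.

Computing 11^30 by squaring (build up from 11^1; each line after the first costs one multiplication):

11^1 = 11
11^2 = (11^1)^2 = 11^2 = 121
11^3 = 11 * 11^2 = 11 * 121 = 1331
11^6 = (11^3)^2 = 1331^2 = 1771561
11^7 = 11 * 11^6 = 11 * 1771561 = 19487171
11^14 = (11^7)^2 = 19487171^2 = 379749833583241
11^15 = 11 * 11^14 = 11 * 379749833583241 = 4177248169415651
11^30 = (11^15)^2 = 4177248169415651^2 = 17449402268886407318558803753801

Result: 17449402268886407318558803753801
Multiplications needed: 7 (7 lines after 11^1)

11^30 = 17449402268886407318558803753801. Using exponentiation by squaring, this requires 7 multiplications. The key idea: if the exponent is even, square the half-power; if odd, multiply by the base once.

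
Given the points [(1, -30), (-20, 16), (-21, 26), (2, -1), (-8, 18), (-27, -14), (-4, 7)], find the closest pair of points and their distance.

Computing all pairwise distances among 7 points:

d((1, -30), (-20, 16)) = 50.5668
d((1, -30), (-21, 26)) = 60.1664
d((1, -30), (2, -1)) = 29.0172
d((1, -30), (-8, 18)) = 48.8365
d((1, -30), (-27, -14)) = 32.249
d((1, -30), (-4, 7)) = 37.3363
d((-20, 16), (-21, 26)) = 10.0499
d((-20, 16), (2, -1)) = 27.8029
d((-20, 16), (-8, 18)) = 12.1655
d((-20, 16), (-27, -14)) = 30.8058
d((-20, 16), (-4, 7)) = 18.3576
d((-21, 26), (2, -1)) = 35.4683
d((-21, 26), (-8, 18)) = 15.2643
d((-21, 26), (-27, -14)) = 40.4475
d((-21, 26), (-4, 7)) = 25.4951
d((2, -1), (-8, 18)) = 21.4709
d((2, -1), (-27, -14)) = 31.7805
d((2, -1), (-4, 7)) = 10.0 <-- minimum
d((-8, 18), (-27, -14)) = 37.2156
d((-8, 18), (-4, 7)) = 11.7047
d((-27, -14), (-4, 7)) = 31.1448

Closest pair: (2, -1) and (-4, 7) with distance 10.0

The closest pair is (2, -1) and (-4, 7) with Euclidean distance 10.0. For 7 points, brute-force pairwise comparison is shown above. For large n, the divide-and-conquer algorithm (sort by x, recurse on halves, check the dividing strip) achieves O(n log n).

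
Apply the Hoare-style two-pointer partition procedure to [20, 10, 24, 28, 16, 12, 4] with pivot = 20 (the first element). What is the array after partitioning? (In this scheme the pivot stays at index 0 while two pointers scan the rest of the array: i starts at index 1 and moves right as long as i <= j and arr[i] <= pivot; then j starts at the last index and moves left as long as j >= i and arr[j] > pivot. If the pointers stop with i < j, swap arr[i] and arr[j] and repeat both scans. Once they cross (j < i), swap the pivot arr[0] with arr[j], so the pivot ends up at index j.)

Hoare-style two-pointer partition with pivot = 20:

Initial array: [20, 10, 24, 28, 16, 12, 4]

Pointers start at i = 1, j = 6.
i stops at index 2 (arr[2]=24 > 20), j stops at index 6 (arr[6]=4 <= 20): swap arr[2] and arr[6], array becomes [20, 10, 4, 28, 16, 12, 24]
i stops at index 3 (arr[3]=28 > 20), j stops at index 5 (arr[5]=12 <= 20): swap arr[3] and arr[5], array becomes [20, 10, 4, 12, 16, 28, 24]
i ends at 5, j ends at 4: the pointers have crossed (j < i), so scanning stops.

Swap pivot arr[0] with arr[4] to place pivot at position 4: [16, 10, 4, 12, 20, 28, 24]
Pivot position: 4

After partitioning with pivot 20, the array becomes [16, 10, 4, 12, 20, 28, 24]. The pivot is placed at index 4. All elements to the left of the pivot are <= 20, and all elements to the right are > 20.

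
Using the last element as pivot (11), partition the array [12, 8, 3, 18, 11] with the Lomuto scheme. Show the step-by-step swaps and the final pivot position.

Lomuto partition with pivot = 11:

Initial array: [12, 8, 3, 18, 11]

arr[0]=12 > 11: no swap
arr[1]=8 <= 11: swap with position 0, array becomes [8, 12, 3, 18, 11]
arr[2]=3 <= 11: swap with position 1, array becomes [8, 3, 12, 18, 11]
arr[3]=18 > 11: no swap

Place pivot at position 2: [8, 3, 11, 18, 12]
Pivot position: 2

After partitioning with pivot 11, the array becomes [8, 3, 11, 18, 12]. The pivot is placed at index 2. All elements to the left of the pivot are <= 11, and all elements to the right are > 11.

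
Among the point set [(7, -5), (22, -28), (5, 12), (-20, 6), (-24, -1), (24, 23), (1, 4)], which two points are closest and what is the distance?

Computing all pairwise distances among 7 points:

d((7, -5), (22, -28)) = 27.4591
d((7, -5), (5, 12)) = 17.1172
d((7, -5), (-20, 6)) = 29.1548
d((7, -5), (-24, -1)) = 31.257
d((7, -5), (24, 23)) = 32.7567
d((7, -5), (1, 4)) = 10.8167
d((22, -28), (5, 12)) = 43.4626
d((22, -28), (-20, 6)) = 54.037
d((22, -28), (-24, -1)) = 53.3385
d((22, -28), (24, 23)) = 51.0392
d((22, -28), (1, 4)) = 38.2753
d((5, 12), (-20, 6)) = 25.7099
d((5, 12), (-24, -1)) = 31.7805
d((5, 12), (24, 23)) = 21.9545
d((5, 12), (1, 4)) = 8.9443
d((-20, 6), (-24, -1)) = 8.0623 <-- minimum
d((-20, 6), (24, 23)) = 47.1699
d((-20, 6), (1, 4)) = 21.095
d((-24, -1), (24, 23)) = 53.6656
d((-24, -1), (1, 4)) = 25.4951
d((24, 23), (1, 4)) = 29.8329

Closest pair: (-20, 6) and (-24, -1) with distance 8.0623

The closest pair is (-20, 6) and (-24, -1) with Euclidean distance 8.0623. For 7 points, brute-force pairwise comparison is shown above. For large n, the divide-and-conquer algorithm (sort by x, recurse on halves, check the dividing strip) achieves O(n log n).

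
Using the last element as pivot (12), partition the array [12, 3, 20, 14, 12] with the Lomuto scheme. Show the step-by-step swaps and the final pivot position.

Lomuto partition with pivot = 12:

Initial array: [12, 3, 20, 14, 12]

arr[0]=12 <= 12: swap with position 0, array becomes [12, 3, 20, 14, 12]
arr[1]=3 <= 12: swap with position 1, array becomes [12, 3, 20, 14, 12]
arr[2]=20 > 12: no swap
arr[3]=14 > 12: no swap

Place pivot at position 2: [12, 3, 12, 14, 20]
Pivot position: 2

After partitioning with pivot 12, the array becomes [12, 3, 12, 14, 20]. The pivot is placed at index 2. All elements to the left of the pivot are <= 12, and all elements to the right are > 12.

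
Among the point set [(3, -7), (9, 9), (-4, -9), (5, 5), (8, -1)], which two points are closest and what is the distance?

Computing all pairwise distances among 5 points:

d((3, -7), (9, 9)) = 17.088
d((3, -7), (-4, -9)) = 7.2801
d((3, -7), (5, 5)) = 12.1655
d((3, -7), (8, -1)) = 7.8102
d((9, 9), (-4, -9)) = 22.2036
d((9, 9), (5, 5)) = 5.6569 <-- minimum
d((9, 9), (8, -1)) = 10.0499
d((-4, -9), (5, 5)) = 16.6433
d((-4, -9), (8, -1)) = 14.4222
d((5, 5), (8, -1)) = 6.7082

Closest pair: (9, 9) and (5, 5) with distance 5.6569

The closest pair is (9, 9) and (5, 5) with Euclidean distance 5.6569. For 5 points, brute-force pairwise comparison is shown above. For large n, the divide-and-conquer algorithm (sort by x, recurse on halves, check the dividing strip) achieves O(n log n).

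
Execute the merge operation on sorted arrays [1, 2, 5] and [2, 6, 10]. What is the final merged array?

Merging process:

Compare 1 vs 2: take 1 from left. Merged: [1]
Compare 2 vs 2: take 2 from left. Merged: [1, 2]
Compare 5 vs 2: take 2 from right. Merged: [1, 2, 2]
Compare 5 vs 6: take 5 from left. Merged: [1, 2, 2, 5]
Append remaining from right: [6, 10]. Merged: [1, 2, 2, 5, 6, 10]

Final merged array: [1, 2, 2, 5, 6, 10]
Total comparisons: 4

The merged array is [1, 2, 2, 5, 6, 10], requiring 4 comparisons. The merge step runs in O(n) time where n is the total number of elements.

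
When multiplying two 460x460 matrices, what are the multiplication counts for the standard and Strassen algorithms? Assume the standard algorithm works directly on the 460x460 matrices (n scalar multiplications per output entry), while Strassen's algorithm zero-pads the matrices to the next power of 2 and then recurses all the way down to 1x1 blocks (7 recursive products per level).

Matrix multiplication for 460x460 matrices:

Strassen's algorithm requires power-of-2 dimensions. Pad 460x460 to 512x512 (next power of 2).

Standard algorithm: 460^3 = 97336000 multiplications
Strassen's algorithm: 7^(log2(512)) = 7^9 = 40353607 multiplications
Savings: 97336000 - 40353607 = 56982393 multiplications

Standard: 97336000 multiplications (460^3). Strassen: 40353607 multiplications (7^9, after padding to 512x512). Strassen reduces 8 recursive multiplications to 7 at each level.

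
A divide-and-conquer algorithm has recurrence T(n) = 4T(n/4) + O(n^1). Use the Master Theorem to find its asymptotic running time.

Master Theorem for T(n) = 4T(n/4) + O(n^1):

a = 4, b = 4, c = 1
log_b(a) = log_4(4) = 1.0000

Case 2: c = 1 = log_4(4) = 1.0000
T(n) = O(n^1 log n) = O(n log n)

For T(n) = 4T(n/4) + O(n^1): log_4(4) = 1.0000. This is Case 2 of the Master Theorem (c = log_b(a), equal work at all levels), giving O(n log n).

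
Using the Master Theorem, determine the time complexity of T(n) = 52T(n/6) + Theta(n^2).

Master Theorem for T(n) = 52T(n/6) + O(n^2):

a = 52, b = 6, c = 2
log_b(a) = log_6(52) = 2.2052

Case 1: c = 2 < log_6(52) = 2.2052
T(n) = O(n^(log_6 52))

For T(n) = 52T(n/6) + O(n^2): log_6(52) = 2.2052. This is Case 1 of the Master Theorem (c < log_b(a), work dominated by leaves), giving O(n^(log_6 52)).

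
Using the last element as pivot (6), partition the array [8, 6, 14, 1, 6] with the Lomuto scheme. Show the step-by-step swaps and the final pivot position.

Lomuto partition with pivot = 6:

Initial array: [8, 6, 14, 1, 6]

arr[0]=8 > 6: no swap
arr[1]=6 <= 6: swap with position 0, array becomes [6, 8, 14, 1, 6]
arr[2]=14 > 6: no swap
arr[3]=1 <= 6: swap with position 1, array becomes [6, 1, 14, 8, 6]

Place pivot at position 2: [6, 1, 6, 8, 14]
Pivot position: 2

After partitioning with pivot 6, the array becomes [6, 1, 6, 8, 14]. The pivot is placed at index 2. All elements to the left of the pivot are <= 6, and all elements to the right are > 6.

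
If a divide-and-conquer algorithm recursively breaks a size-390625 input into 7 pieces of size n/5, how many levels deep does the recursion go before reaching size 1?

For divide and conquer with division factor 5:

Problem sizes at each level:
Level 0: 390625
Level 1: 78125
Level 2: 15625
Level 3: 3125
Level 4: 625
Level 5: 125
Level 6: 25
Level 7: 5
Level 8: 1

The root is level 0 and the size-1 base case is level 8 (the tree spans levels 0 through 8, i.e. 9 levels counting the root), so the depth is the number of divisions: log_5(390625) = 8

The recursion tree depth is log_5(390625) = 8. At each level, the problem size is divided by 5, so it takes 8 divisions to reduce to a base case of size 1. The algorithm makes 7 recursive calls at each level.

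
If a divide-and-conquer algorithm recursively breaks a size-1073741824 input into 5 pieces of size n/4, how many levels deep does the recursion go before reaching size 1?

For divide and conquer with division factor 4:

Problem sizes at each level:
Level 0: 1073741824
Level 1: 268435456
Level 2: 67108864
Level 3: 16777216
Level 4: 4194304
Level 5: 1048576
Level 6: 262144
Level 7: 65536
Level 8: 16384
Level 9: 4096
Level 10: 1024
Level 11: 256
Level 12: 64
Level 13: 16
Level 14: 4
Level 15: 1

The root is level 0 and the size-1 base case is level 15 (the tree spans levels 0 through 15, i.e. 16 levels counting the root), so the depth is the number of divisions: log_4(1073741824) = 15

The recursion tree depth is log_4(1073741824) = 15. At each level, the problem size is divided by 4, so it takes 15 divisions to reduce to a base case of size 1. The algorithm makes 5 recursive calls at each level.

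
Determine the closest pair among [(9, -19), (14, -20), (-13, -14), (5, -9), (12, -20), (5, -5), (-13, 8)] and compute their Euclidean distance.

Computing all pairwise distances among 7 points:

d((9, -19), (14, -20)) = 5.099
d((9, -19), (-13, -14)) = 22.561
d((9, -19), (5, -9)) = 10.7703
d((9, -19), (12, -20)) = 3.1623
d((9, -19), (5, -5)) = 14.5602
d((9, -19), (-13, 8)) = 34.8281
d((14, -20), (-13, -14)) = 27.6586
d((14, -20), (5, -9)) = 14.2127
d((14, -20), (12, -20)) = 2.0 <-- minimum
d((14, -20), (5, -5)) = 17.4929
d((14, -20), (-13, 8)) = 38.8973
d((-13, -14), (5, -9)) = 18.6815
d((-13, -14), (12, -20)) = 25.7099
d((-13, -14), (5, -5)) = 20.1246
d((-13, -14), (-13, 8)) = 22.0
d((5, -9), (12, -20)) = 13.0384
d((5, -9), (5, -5)) = 4.0
d((5, -9), (-13, 8)) = 24.7588
d((12, -20), (5, -5)) = 16.5529
d((12, -20), (-13, 8)) = 37.5366
d((5, -5), (-13, 8)) = 22.2036

Closest pair: (14, -20) and (12, -20) with distance 2.0

The closest pair is (14, -20) and (12, -20) with Euclidean distance 2.0. For 7 points, brute-force pairwise comparison is shown above. For large n, the divide-and-conquer algorithm (sort by x, recurse on halves, check the dividing strip) achieves O(n log n).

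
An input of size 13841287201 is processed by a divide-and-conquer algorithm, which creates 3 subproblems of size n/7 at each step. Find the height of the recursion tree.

For divide and conquer with division factor 7:

Problem sizes at each level:
Level 0: 13841287201
Level 1: 1977326743
Level 2: 282475249
Level 3: 40353607
Level 4: 5764801
Level 5: 823543
Level 6: 117649
Level 7: 16807
Level 8: 2401
Level 9: 343
Level 10: 49
Level 11: 7
Level 12: 1

The root is level 0 and the size-1 base case is level 12 (the tree spans levels 0 through 12, i.e. 13 levels counting the root), so the depth is the number of divisions: log_7(13841287201) = 12

The recursion tree depth is log_7(13841287201) = 12. At each level, the problem size is divided by 7, so it takes 12 divisions to reduce to a base case of size 1. The algorithm makes 3 recursive calls at each level.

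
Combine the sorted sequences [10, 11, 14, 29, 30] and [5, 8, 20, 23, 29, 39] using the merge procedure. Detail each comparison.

Merging process:

Compare 10 vs 5: take 5 from right. Merged: [5]
Compare 10 vs 8: take 8 from right. Merged: [5, 8]
Compare 10 vs 20: take 10 from left. Merged: [5, 8, 10]
Compare 11 vs 20: take 11 from left. Merged: [5, 8, 10, 11]
Compare 14 vs 20: take 14 from left. Merged: [5, 8, 10, 11, 14]
Compare 29 vs 20: take 20 from right. Merged: [5, 8, 10, 11, 14, 20]
Compare 29 vs 23: take 23 from right. Merged: [5, 8, 10, 11, 14, 20, 23]
Compare 29 vs 29: take 29 from left. Merged: [5, 8, 10, 11, 14, 20, 23, 29]
Compare 30 vs 29: take 29 from right. Merged: [5, 8, 10, 11, 14, 20, 23, 29, 29]
Compare 30 vs 39: take 30 from left. Merged: [5, 8, 10, 11, 14, 20, 23, 29, 29, 30]
Append remaining from right: [39]. Merged: [5, 8, 10, 11, 14, 20, 23, 29, 29, 30, 39]

Final merged array: [5, 8, 10, 11, 14, 20, 23, 29, 29, 30, 39]
Total comparisons: 10

The merged array is [5, 8, 10, 11, 14, 20, 23, 29, 29, 30, 39], requiring 10 comparisons. The merge step runs in O(n) time where n is the total number of elements.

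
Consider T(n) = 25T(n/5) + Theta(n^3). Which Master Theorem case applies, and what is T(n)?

Master Theorem for T(n) = 25T(n/5) + O(n^3):

a = 25, b = 5, c = 3
log_b(a) = log_5(25) = 2.0000

Case 3: c = 3 > log_5(25) = 2.0000
T(n) = O(n^3) = O(n^3)

For T(n) = 25T(n/5) + O(n^3): log_5(25) = 2.0000. This is Case 3 of the Master Theorem (c > log_b(a), work dominated by root), giving O(n^3).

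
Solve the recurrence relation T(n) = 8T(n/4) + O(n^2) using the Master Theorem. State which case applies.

Master Theorem for T(n) = 8T(n/4) + O(n^2):

a = 8, b = 4, c = 2
log_b(a) = log_4(8) = 1.5000

Case 3: c = 2 > log_4(8) = 1.5000
T(n) = O(n^2) = O(n^2)

For T(n) = 8T(n/4) + O(n^2): log_4(8) = 1.5000. This is Case 3 of the Master Theorem (c > log_b(a), work dominated by root), giving O(n^2).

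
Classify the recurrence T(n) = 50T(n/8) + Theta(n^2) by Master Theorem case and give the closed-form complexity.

Master Theorem for T(n) = 50T(n/8) + O(n^2):

a = 50, b = 8, c = 2
log_b(a) = log_8(50) = 1.8813

Case 3: c = 2 > log_8(50) = 1.8813
T(n) = O(n^2) = O(n^2)

For T(n) = 50T(n/8) + O(n^2): log_8(50) = 1.8813. This is Case 3 of the Master Theorem (c > log_b(a), work dominated by root), giving O(n^2).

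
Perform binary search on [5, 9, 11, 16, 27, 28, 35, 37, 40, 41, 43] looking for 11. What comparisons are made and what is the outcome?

Binary search for 11 in [5, 9, 11, 16, 27, 28, 35, 37, 40, 41, 43]:

lo=0, hi=10, mid=5, arr[mid]=28 -> 28 > 11, search left half
lo=0, hi=4, mid=2, arr[mid]=11 -> Found target at index 2!

Binary search finds 11 at index 2 after 2 comparisons. The search repeatedly halves the search space by comparing with the middle element.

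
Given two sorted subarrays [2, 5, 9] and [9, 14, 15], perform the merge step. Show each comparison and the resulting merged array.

Merging process:

Compare 2 vs 9: take 2 from left. Merged: [2]
Compare 5 vs 9: take 5 from left. Merged: [2, 5]
Compare 9 vs 9: take 9 from left. Merged: [2, 5, 9]
Append remaining from right: [9, 14, 15]. Merged: [2, 5, 9, 9, 14, 15]

Final merged array: [2, 5, 9, 9, 14, 15]
Total comparisons: 3

The merged array is [2, 5, 9, 9, 14, 15], requiring 3 comparisons. The merge step runs in O(n) time where n is the total number of elements.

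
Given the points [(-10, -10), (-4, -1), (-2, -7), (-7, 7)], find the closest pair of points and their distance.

Computing all pairwise distances among 4 points:

d((-10, -10), (-4, -1)) = 10.8167
d((-10, -10), (-2, -7)) = 8.544
d((-10, -10), (-7, 7)) = 17.2627
d((-4, -1), (-2, -7)) = 6.3246 <-- minimum
d((-4, -1), (-7, 7)) = 8.544
d((-2, -7), (-7, 7)) = 14.8661

Closest pair: (-4, -1) and (-2, -7) with distance 6.3246

The closest pair is (-4, -1) and (-2, -7) with Euclidean distance 6.3246. For 4 points, brute-force pairwise comparison is shown above. For large n, the divide-and-conquer algorithm (sort by x, recurse on halves, check the dividing strip) achieves O(n log n).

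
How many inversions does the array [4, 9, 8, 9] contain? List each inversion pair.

Finding inversions in [4, 9, 8, 9]:

(1, 2): arr[1]=9 > arr[2]=8

Total inversions: 1

The array has 1 inversion(s): (1,2). Each pair (i,j) satisfies i < j and arr[i] > arr[j].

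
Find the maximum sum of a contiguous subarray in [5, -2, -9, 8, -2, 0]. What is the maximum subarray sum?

Using Kadane's algorithm on [5, -2, -9, 8, -2, 0]:

Scanning through the array:
Position 1 (value -2): max_ending_here = 3, max_so_far = 5
Position 2 (value -9): max_ending_here = -6, max_so_far = 5
Position 3 (value 8): max_ending_here = 8, max_so_far = 8
Position 4 (value -2): max_ending_here = 6, max_so_far = 8
Position 5 (value 0): max_ending_here = 6, max_so_far = 8

Maximum subarray: [8]
Maximum sum: 8

The maximum subarray is [8] with sum 8. This subarray runs from index 3 to index 3.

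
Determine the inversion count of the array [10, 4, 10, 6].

Finding inversions in [10, 4, 10, 6]:

(0, 1): arr[0]=10 > arr[1]=4
(0, 3): arr[0]=10 > arr[3]=6
(2, 3): arr[2]=10 > arr[3]=6

Total inversions: 3

The array has 3 inversion(s): (0,1), (0,3), (2,3). Each pair (i,j) satisfies i < j and arr[i] > arr[j].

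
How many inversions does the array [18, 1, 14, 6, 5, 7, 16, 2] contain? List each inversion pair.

Finding inversions in [18, 1, 14, 6, 5, 7, 16, 2]:

(0, 1): arr[0]=18 > arr[1]=1
(0, 2): arr[0]=18 > arr[2]=14
(0, 3): arr[0]=18 > arr[3]=6
(0, 4): arr[0]=18 > arr[4]=5
(0, 5): arr[0]=18 > arr[5]=7
(0, 6): arr[0]=18 > arr[6]=16
(0, 7): arr[0]=18 > arr[7]=2
(2, 3): arr[2]=14 > arr[3]=6
(2, 4): arr[2]=14 > arr[4]=5
(2, 5): arr[2]=14 > arr[5]=7
(2, 7): arr[2]=14 > arr[7]=2
(3, 4): arr[3]=6 > arr[4]=5
(3, 7): arr[3]=6 > arr[7]=2
(4, 7): arr[4]=5 > arr[7]=2
(5, 7): arr[5]=7 > arr[7]=2
(6, 7): arr[6]=16 > arr[7]=2

Total inversions: 16

The array has 16 inversion(s): (0,1), (0,2), (0,3), (0,4), (0,5), (0,6), (0,7), (2,3), (2,4), (2,5), (2,7), (3,4), (3,7), (4,7), (5,7), (6,7). Each pair (i,j) satisfies i < j and arr[i] > arr[j].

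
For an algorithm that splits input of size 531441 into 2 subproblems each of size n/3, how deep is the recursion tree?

For divide and conquer with division factor 3:

Problem sizes at each level:
Level 0: 531441
Level 1: 177147
Level 2: 59049
Level 3: 19683
Level 4: 6561
Level 5: 2187
Level 6: 729
Level 7: 243
Level 8: 81
Level 9: 27
Level 10: 9
Level 11: 3
Level 12: 1

The root is level 0 and the size-1 base case is level 12 (the tree spans levels 0 through 12, i.e. 13 levels counting the root), so the depth is the number of divisions: log_3(531441) = 12

The recursion tree depth is log_3(531441) = 12. At each level, the problem size is divided by 3, so it takes 12 divisions to reduce to a base case of size 1. The algorithm makes 2 recursive calls at each level.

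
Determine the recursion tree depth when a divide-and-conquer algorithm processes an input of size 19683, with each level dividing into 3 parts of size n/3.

For divide and conquer with division factor 3:

Problem sizes at each level:
Level 0: 19683
Level 1: 6561
Level 2: 2187
Level 3: 729
Level 4: 243
Level 5: 81
Level 6: 27
Level 7: 9
Level 8: 3
Level 9: 1

The root is level 0 and the size-1 base case is level 9 (the tree spans levels 0 through 9, i.e. 10 levels counting the root), so the depth is the number of divisions: log_3(19683) = 9

The recursion tree depth is log_3(19683) = 9. At each level, the problem size is divided by 3, so it takes 9 divisions to reduce to a base case of size 1. The algorithm makes 3 recursive calls at each level.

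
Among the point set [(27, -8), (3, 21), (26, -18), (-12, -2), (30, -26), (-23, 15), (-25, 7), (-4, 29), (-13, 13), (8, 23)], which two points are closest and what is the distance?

Computing all pairwise distances among 10 points:

d((27, -8), (3, 21)) = 37.6431
d((27, -8), (26, -18)) = 10.0499
d((27, -8), (-12, -2)) = 39.4588
d((27, -8), (30, -26)) = 18.2483
d((27, -8), (-23, 15)) = 55.0364
d((27, -8), (-25, 7)) = 54.1202
d((27, -8), (-4, 29)) = 48.2701
d((27, -8), (-13, 13)) = 45.1774
d((27, -8), (8, 23)) = 36.3593
d((3, 21), (26, -18)) = 45.2769
d((3, 21), (-12, -2)) = 27.4591
d((3, 21), (30, -26)) = 54.2033
d((3, 21), (-23, 15)) = 26.6833
d((3, 21), (-25, 7)) = 31.305
d((3, 21), (-4, 29)) = 10.6301
d((3, 21), (-13, 13)) = 17.8885
d((3, 21), (8, 23)) = 5.3852 <-- minimum
d((26, -18), (-12, -2)) = 41.2311
d((26, -18), (30, -26)) = 8.9443
d((26, -18), (-23, 15)) = 59.0762
d((26, -18), (-25, 7)) = 56.7979
d((26, -18), (-4, 29)) = 55.7584
d((26, -18), (-13, 13)) = 49.8197
d((26, -18), (8, 23)) = 44.7772
d((-12, -2), (30, -26)) = 48.3735
d((-12, -2), (-23, 15)) = 20.2485
d((-12, -2), (-25, 7)) = 15.8114
d((-12, -2), (-4, 29)) = 32.0156
d((-12, -2), (-13, 13)) = 15.0333
d((-12, -2), (8, 23)) = 32.0156
d((30, -26), (-23, 15)) = 67.0075
d((30, -26), (-25, 7)) = 64.1405
d((30, -26), (-4, 29)) = 64.6607
d((30, -26), (-13, 13)) = 58.0517
d((30, -26), (8, 23)) = 53.7122
d((-23, 15), (-25, 7)) = 8.2462
d((-23, 15), (-4, 29)) = 23.6008
d((-23, 15), (-13, 13)) = 10.198
d((-23, 15), (8, 23)) = 32.0156
d((-25, 7), (-4, 29)) = 30.4138
d((-25, 7), (-13, 13)) = 13.4164
d((-25, 7), (8, 23)) = 36.6742
d((-4, 29), (-13, 13)) = 18.3576
d((-4, 29), (8, 23)) = 13.4164
d((-13, 13), (8, 23)) = 23.2594

Closest pair: (3, 21) and (8, 23) with distance 5.3852

The closest pair is (3, 21) and (8, 23) with Euclidean distance 5.3852. For 10 points, brute-force pairwise comparison is shown above. For large n, the divide-and-conquer algorithm (sort by x, recurse on halves, check the dividing strip) achieves O(n log n).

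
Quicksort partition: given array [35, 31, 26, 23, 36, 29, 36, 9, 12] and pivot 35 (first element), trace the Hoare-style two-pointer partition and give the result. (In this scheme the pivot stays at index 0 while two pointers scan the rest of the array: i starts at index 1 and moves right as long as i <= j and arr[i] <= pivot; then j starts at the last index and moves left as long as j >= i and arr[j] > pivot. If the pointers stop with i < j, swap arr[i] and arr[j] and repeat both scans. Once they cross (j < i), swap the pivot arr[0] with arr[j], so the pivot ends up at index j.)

Hoare-style two-pointer partition with pivot = 35:

Initial array: [35, 31, 26, 23, 36, 29, 36, 9, 12]

Pointers start at i = 1, j = 8.
i stops at index 4 (arr[4]=36 > 35), j stops at index 8 (arr[8]=12 <= 35): swap arr[4] and arr[8], array becomes [35, 31, 26, 23, 12, 29, 36, 9, 36]
i stops at index 6 (arr[6]=36 > 35), j stops at index 7 (arr[7]=9 <= 35): swap arr[6] and arr[7], array becomes [35, 31, 26, 23, 12, 29, 9, 36, 36]
i ends at 7, j ends at 6: the pointers have crossed (j < i), so scanning stops.

Swap pivot arr[0] with arr[6] to place pivot at position 6: [9, 31, 26, 23, 12, 29, 35, 36, 36]
Pivot position: 6

After partitioning with pivot 35, the array becomes [9, 31, 26, 23, 12, 29, 35, 36, 36]. The pivot is placed at index 6. All elements to the left of the pivot are <= 35, and all elements to the right are > 35.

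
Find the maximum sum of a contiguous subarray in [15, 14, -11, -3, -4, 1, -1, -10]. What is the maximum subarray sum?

Using Kadane's algorithm on [15, 14, -11, -3, -4, 1, -1, -10]:

Scanning through the array:
Position 1 (value 14): max_ending_here = 29, max_so_far = 29
Position 2 (value -11): max_ending_here = 18, max_so_far = 29
Position 3 (value -3): max_ending_here = 15, max_so_far = 29
Position 4 (value -4): max_ending_here = 11, max_so_far = 29
Position 5 (value 1): max_ending_here = 12, max_so_far = 29
Position 6 (value -1): max_ending_here = 11, max_so_far = 29
Position 7 (value -10): max_ending_here = 1, max_so_far = 29

Maximum subarray: [15, 14]
Maximum sum: 29

The maximum subarray is [15, 14] with sum 29. This subarray runs from index 0 to index 1.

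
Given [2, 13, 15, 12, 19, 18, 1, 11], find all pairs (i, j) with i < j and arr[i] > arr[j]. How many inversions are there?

Finding inversions in [2, 13, 15, 12, 19, 18, 1, 11]:

(0, 6): arr[0]=2 > arr[6]=1
(1, 3): arr[1]=13 > arr[3]=12
(1, 6): arr[1]=13 > arr[6]=1
(1, 7): arr[1]=13 > arr[7]=11
(2, 3): arr[2]=15 > arr[3]=12
(2, 6): arr[2]=15 > arr[6]=1
(2, 7): arr[2]=15 > arr[7]=11
(3, 6): arr[3]=12 > arr[6]=1
(3, 7): arr[3]=12 > arr[7]=11
(4, 5): arr[4]=19 > arr[5]=18
(4, 6): arr[4]=19 > arr[6]=1
(4, 7): arr[4]=19 > arr[7]=11
(5, 6): arr[5]=18 > arr[6]=1
(5, 7): arr[5]=18 > arr[7]=11

Total inversions: 14

The array has 14 inversion(s): (0,6), (1,3), (1,6), (1,7), (2,3), (2,6), (2,7), (3,6), (3,7), (4,5), (4,6), (4,7), (5,6), (5,7). Each pair (i,j) satisfies i < j and arr[i] > arr[j].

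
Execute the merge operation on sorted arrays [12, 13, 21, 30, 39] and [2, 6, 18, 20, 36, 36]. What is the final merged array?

Merging process:

Compare 12 vs 2: take 2 from right. Merged: [2]
Compare 12 vs 6: take 6 from right. Merged: [2, 6]
Compare 12 vs 18: take 12 from left. Merged: [2, 6, 12]
Compare 13 vs 18: take 13 from left. Merged: [2, 6, 12, 13]
Compare 21 vs 18: take 18 from right. Merged: [2, 6, 12, 13, 18]
Compare 21 vs 20: take 20 from right. Merged: [2, 6, 12, 13, 18, 20]
Compare 21 vs 36: take 21 from left. Merged: [2, 6, 12, 13, 18, 20, 21]
Compare 30 vs 36: take 30 from left. Merged: [2, 6, 12, 13, 18, 20, 21, 30]
Compare 39 vs 36: take 36 from right. Merged: [2, 6, 12, 13, 18, 20, 21, 30, 36]
Compare 39 vs 36: take 36 from right. Merged: [2, 6, 12, 13, 18, 20, 21, 30, 36, 36]
Append remaining from left: [39]. Merged: [2, 6, 12, 13, 18, 20, 21, 30, 36, 36, 39]

Final merged array: [2, 6, 12, 13, 18, 20, 21, 30, 36, 36, 39]
Total comparisons: 10

The merged array is [2, 6, 12, 13, 18, 20, 21, 30, 36, 36, 39], requiring 10 comparisons. The merge step runs in O(n) time where n is the total number of elements.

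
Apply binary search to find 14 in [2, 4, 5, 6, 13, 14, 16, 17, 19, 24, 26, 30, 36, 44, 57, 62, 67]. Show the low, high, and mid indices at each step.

Binary search for 14 in [2, 4, 5, 6, 13, 14, 16, 17, 19, 24, 26, 30, 36, 44, 57, 62, 67]:

lo=0, hi=16, mid=8, arr[mid]=19 -> 19 > 14, search left half
lo=0, hi=7, mid=3, arr[mid]=6 -> 6 < 14, search right half
lo=4, hi=7, mid=5, arr[mid]=14 -> Found target at index 5!

Binary search finds 14 at index 5 after 3 comparisons. The search repeatedly halves the search space by comparing with the middle element.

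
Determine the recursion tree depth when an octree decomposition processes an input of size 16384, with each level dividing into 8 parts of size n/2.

For divide and conquer with division factor 2:

Problem sizes at each level:
Level 0: 16384
Level 1: 8192
Level 2: 4096
Level 3: 2048
Level 4: 1024
Level 5: 512
Level 6: 256
Level 7: 128
Level 8: 64
Level 9: 32
Level 10: 16
Level 11: 8
Level 12: 4
Level 13: 2
Level 14: 1

The root is level 0 and the size-1 base case is level 14 (the tree spans levels 0 through 14, i.e. 15 levels counting the root), so the depth is the number of divisions: log_2(16384) = 14

The recursion tree depth is log_2(16384) = 14. At each level, the problem size is divided by 2, so it takes 14 divisions to reduce to a base case of size 1. The algorithm makes 8 recursive calls at each level.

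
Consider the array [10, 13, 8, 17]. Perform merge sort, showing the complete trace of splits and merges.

Merge sort trace:

Split: [10, 13, 8, 17] -> [10, 13] and [8, 17]
  Split: [10, 13] -> [10] and [13]
  Merge: [10] + [13] -> [10, 13]
  Split: [8, 17] -> [8] and [17]
  Merge: [8] + [17] -> [8, 17]
Merge: [10, 13] + [8, 17] -> [8, 10, 13, 17]

Final sorted array: [8, 10, 13, 17]

The merge sort proceeds by recursively splitting the array and merging sorted halves.
After all merges, the sorted array is [8, 10, 13, 17].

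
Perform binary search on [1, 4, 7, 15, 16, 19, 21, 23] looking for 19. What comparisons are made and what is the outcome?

Binary search for 19 in [1, 4, 7, 15, 16, 19, 21, 23]:

lo=0, hi=7, mid=3, arr[mid]=15 -> 15 < 19, search right half
lo=4, hi=7, mid=5, arr[mid]=19 -> Found target at index 5!

Binary search finds 19 at index 5 after 2 comparisons. The search repeatedly halves the search space by comparing with the middle element.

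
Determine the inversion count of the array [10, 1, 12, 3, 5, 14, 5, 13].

Finding inversions in [10, 1, 12, 3, 5, 14, 5, 13]:

(0, 1): arr[0]=10 > arr[1]=1
(0, 3): arr[0]=10 > arr[3]=3
(0, 4): arr[0]=10 > arr[4]=5
(0, 6): arr[0]=10 > arr[6]=5
(2, 3): arr[2]=12 > arr[3]=3
(2, 4): arr[2]=12 > arr[4]=5
(2, 6): arr[2]=12 > arr[6]=5
(5, 6): arr[5]=14 > arr[6]=5
(5, 7): arr[5]=14 > arr[7]=13

Total inversions: 9

The array has 9 inversion(s): (0,1), (0,3), (0,4), (0,6), (2,3), (2,4), (2,6), (5,6), (5,7). Each pair (i,j) satisfies i < j and arr[i] > arr[j].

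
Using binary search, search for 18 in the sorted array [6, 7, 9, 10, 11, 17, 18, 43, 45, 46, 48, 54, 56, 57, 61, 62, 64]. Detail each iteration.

Binary search for 18 in [6, 7, 9, 10, 11, 17, 18, 43, 45, 46, 48, 54, 56, 57, 61, 62, 64]:

lo=0, hi=16, mid=8, arr[mid]=45 -> 45 > 18, search left half
lo=0, hi=7, mid=3, arr[mid]=10 -> 10 < 18, search right half
lo=4, hi=7, mid=5, arr[mid]=17 -> 17 < 18, search right half
lo=6, hi=7, mid=6, arr[mid]=18 -> Found target at index 6!

Binary search finds 18 at index 6 after 4 comparisons. The search repeatedly halves the search space by comparing with the middle element.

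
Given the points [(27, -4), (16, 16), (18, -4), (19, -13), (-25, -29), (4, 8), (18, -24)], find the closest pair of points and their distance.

Computing all pairwise distances among 7 points:

d((27, -4), (16, 16)) = 22.8254
d((27, -4), (18, -4)) = 9.0 <-- minimum
d((27, -4), (19, -13)) = 12.0416
d((27, -4), (-25, -29)) = 57.6975
d((27, -4), (4, 8)) = 25.9422
d((27, -4), (18, -24)) = 21.9317
d((16, 16), (18, -4)) = 20.0998
d((16, 16), (19, -13)) = 29.1548
d((16, 16), (-25, -29)) = 60.8769
d((16, 16), (4, 8)) = 14.4222
d((16, 16), (18, -24)) = 40.05
d((18, -4), (19, -13)) = 9.0554
d((18, -4), (-25, -29)) = 49.7393
d((18, -4), (4, 8)) = 18.4391
d((18, -4), (18, -24)) = 20.0
d((19, -13), (-25, -29)) = 46.8188
d((19, -13), (4, 8)) = 25.807
d((19, -13), (18, -24)) = 11.0454
d((-25, -29), (4, 8)) = 47.0106
d((-25, -29), (18, -24)) = 43.2897
d((4, 8), (18, -24)) = 34.9285

Closest pair: (27, -4) and (18, -4) with distance 9.0

The closest pair is (27, -4) and (18, -4) with Euclidean distance 9.0. For 7 points, brute-force pairwise comparison is shown above. For large n, the divide-and-conquer algorithm (sort by x, recurse on halves, check the dividing strip) achieves O(n log n).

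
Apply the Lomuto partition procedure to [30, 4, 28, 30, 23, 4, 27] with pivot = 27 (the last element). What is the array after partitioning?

Lomuto partition with pivot = 27:

Initial array: [30, 4, 28, 30, 23, 4, 27]

arr[0]=30 > 27: no swap
arr[1]=4 <= 27: swap with position 0, array becomes [4, 30, 28, 30, 23, 4, 27]
arr[2]=28 > 27: no swap
arr[3]=30 > 27: no swap
arr[4]=23 <= 27: swap with position 1, array becomes [4, 23, 28, 30, 30, 4, 27]
arr[5]=4 <= 27: swap with position 2, array becomes [4, 23, 4, 30, 30, 28, 27]

Place pivot at position 3: [4, 23, 4, 27, 30, 28, 30]
Pivot position: 3

After partitioning with pivot 27, the array becomes [4, 23, 4, 27, 30, 28, 30]. The pivot is placed at index 3. All elements to the left of the pivot are <= 27, and all elements to the right are > 27.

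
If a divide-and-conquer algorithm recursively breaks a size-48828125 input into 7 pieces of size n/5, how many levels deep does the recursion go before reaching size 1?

For divide and conquer with division factor 5:

Problem sizes at each level:
Level 0: 48828125
Level 1: 9765625
Level 2: 1953125
Level 3: 390625
Level 4: 78125
Level 5: 15625
Level 6: 3125
Level 7: 625
Level 8: 125
Level 9: 25
Level 10: 5
Level 11: 1

The root is level 0 and the size-1 base case is level 11 (the tree spans levels 0 through 11, i.e. 12 levels counting the root), so the depth is the number of divisions: log_5(48828125) = 11

The recursion tree depth is log_5(48828125) = 11. At each level, the problem size is divided by 5, so it takes 11 divisions to reduce to a base case of size 1. The algorithm makes 7 recursive calls at each level.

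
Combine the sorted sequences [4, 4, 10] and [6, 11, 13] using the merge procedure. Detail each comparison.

Merging process:

Compare 4 vs 6: take 4 from left. Merged: [4]
Compare 4 vs 6: take 4 from left. Merged: [4, 4]
Compare 10 vs 6: take 6 from right. Merged: [4, 4, 6]
Compare 10 vs 11: take 10 from left. Merged: [4, 4, 6, 10]
Append remaining from right: [11, 13]. Merged: [4, 4, 6, 10, 11, 13]

Final merged array: [4, 4, 6, 10, 11, 13]
Total comparisons: 4

The merged array is [4, 4, 6, 10, 11, 13], requiring 4 comparisons. The merge step runs in O(n) time where n is the total number of elements.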